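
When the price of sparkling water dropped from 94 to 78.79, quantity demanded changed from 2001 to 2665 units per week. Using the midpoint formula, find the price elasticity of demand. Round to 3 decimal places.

-1.617

%ΔQ = (2665 − 2001)/[(2001 + 2665)/2] = 664/2333 ≈ 0.2846.
%ΔP = (78.79 − 94)/[(94 + 78.79)/2] = -15.21/86.395 ≈ -0.1761.
Arc elasticity E = %ΔQ/%ΔP ≈ 0.2846/-0.1761 ≈ -1.617.
|E| > 1: demand is elastic over this range.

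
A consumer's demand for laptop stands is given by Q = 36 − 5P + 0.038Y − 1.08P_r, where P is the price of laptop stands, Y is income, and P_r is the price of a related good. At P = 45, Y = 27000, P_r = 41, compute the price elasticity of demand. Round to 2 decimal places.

At the given point, Q = 36 − 5(45) + 0.038(27000) − 1.08(41) = 36 − 225 + 1026 − 44.28 = 792.72.
∂Q/∂P = −5, so E_p = (−5)·(45/792.72) ≈ -0.28.
|E_p| < 1: demand is inelastic.

-0.28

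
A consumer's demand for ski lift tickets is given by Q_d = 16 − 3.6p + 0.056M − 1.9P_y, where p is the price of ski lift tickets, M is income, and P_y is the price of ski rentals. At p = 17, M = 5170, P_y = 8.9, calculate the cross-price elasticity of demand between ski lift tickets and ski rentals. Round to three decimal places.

First evaluate Q_d: 16 − 3.6(17) + 0.056(5170) − 1.9(8.9) = 16 − 61.2 + 289.52 − 16.91 = 227.41.
∂Q_d/∂P_y = −1.9, so E_xy = -1.9·(8.9/227.41) ≈ -0.074.
E_xy < 0: the goods are complements.

-0.074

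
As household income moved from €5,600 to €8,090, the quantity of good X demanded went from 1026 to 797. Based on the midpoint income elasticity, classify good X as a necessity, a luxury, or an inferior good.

inferior

%ΔQ = (797 − 1026)/[(1026+797)/2] = -229/911.5 ≈ -0.2512.
%ΔI = (8,090 − 5,600)/[(5,600+8,090)/2] = 2490/6845 ≈ 0.3638.
E_I = %ΔQ/%ΔI ≈ -0.691.
E_I < 0: inferior good.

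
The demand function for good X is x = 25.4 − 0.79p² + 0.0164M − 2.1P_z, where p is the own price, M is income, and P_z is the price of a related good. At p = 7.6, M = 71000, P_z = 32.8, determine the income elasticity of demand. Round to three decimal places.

First evaluate x: 25.4 − 0.79(7.6)² + 0.0164(71000) − 2.1(32.8) = 25.4 − 45.6304 + 1164.4 − 68.88 = 1075.2896.
∂x/∂M = +0.0164, so E_I = 0.0164·(71000/1075.2896) ≈ 1.083.
E_I > 1: normal good (luxury).

1.083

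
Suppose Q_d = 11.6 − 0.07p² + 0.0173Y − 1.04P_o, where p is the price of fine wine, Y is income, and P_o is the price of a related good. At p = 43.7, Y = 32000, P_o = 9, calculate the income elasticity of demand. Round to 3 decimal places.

Substituting, Q_d = 11.6 − 0.07(43.7)² + 0.0173(32000) − 1.04(9) = 11.6 − 133.6783 + 553.6 − 9.36 = 422.1617.
∂Q_d/∂Y = +0.0173, so E_I = 0.0173·(32000/422.1617) ≈ 1.311.
E_I > 1: normal good (luxury).

1.311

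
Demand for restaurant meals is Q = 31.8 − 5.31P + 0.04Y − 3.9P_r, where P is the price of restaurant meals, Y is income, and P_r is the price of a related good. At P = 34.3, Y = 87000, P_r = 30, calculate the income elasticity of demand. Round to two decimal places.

1.08

Evaluating quantity at (P, Y, P_r) gives Q = 31.8 − 5.31(34.3) + 0.04(87000) − 3.9(30) = 31.8 − 182.133 + 3480 − 117 = 3212.667.
∂Q/∂Y = +0.04, so E_I = 0.04·(87000/3212.667) ≈ 1.08.
E_I > 1: normal good (luxury).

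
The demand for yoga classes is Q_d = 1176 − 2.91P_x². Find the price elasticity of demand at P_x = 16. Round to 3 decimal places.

At P_x = 16, Q_d = 431.04.
dQ_d/dP_x = −2·2.91·P_x = −93.12.
Point elasticity E = (dQ_d/dP_x)·(P_x/Q_d) = -93.12 × 16/431.04 ≈ -3.457.
|E| > 1, so demand is elastic at this price.

-3.457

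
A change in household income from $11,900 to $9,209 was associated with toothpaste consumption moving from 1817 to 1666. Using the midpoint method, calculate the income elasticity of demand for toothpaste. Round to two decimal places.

%ΔQ = (1666 − 1817)/[(1817+1666)/2] = -151/1741.5 ≈ -0.0867.
%ΔI = (9,209 − 11,900)/[(11,900+9,209)/2] = -2691/10554.5 ≈ -0.2550.
E_I = %ΔQ/%ΔI ≈ 0.34.
E_I ∈ (0,1): normal good (necessity).

0.34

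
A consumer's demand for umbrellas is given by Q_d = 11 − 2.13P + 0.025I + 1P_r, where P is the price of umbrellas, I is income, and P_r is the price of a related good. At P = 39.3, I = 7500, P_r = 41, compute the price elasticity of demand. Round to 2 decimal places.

-0.54

At the given point, Q_d = 11 − 2.13(39.3) + 0.025(7500) + 1(41) = 11 − 83.709 + 187.5 + 41 = 155.791.
∂Q_d/∂P = −2.13, so E_p = (−2.13)·(39.3/155.791) ≈ -0.54.
|E_p| < 1: demand is inelastic.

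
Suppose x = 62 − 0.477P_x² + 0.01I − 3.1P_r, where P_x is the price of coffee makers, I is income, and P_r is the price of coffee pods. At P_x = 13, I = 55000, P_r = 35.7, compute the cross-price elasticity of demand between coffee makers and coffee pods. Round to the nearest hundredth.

Evaluating quantity at (P_x, I, P_r) gives x = 62 − 0.477(13)² + 0.01(55000) − 3.1(35.7) = 62 − 80.613 + 550 − 110.67 = 420.717.
∂x/∂P_r = −3.1, so E_xy = -3.1·(35.7/420.717) ≈ -0.26.
E_xy < 0: the goods are complements.

-0.26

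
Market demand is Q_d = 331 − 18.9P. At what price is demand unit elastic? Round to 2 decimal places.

8.76

For linear demand Q_d = a − bP, E = −bP/(a − bP). |E| = 1 ⇒ bP = a − bP ⇒ P = a/(2b).
P = 331/(2·18.9) ≈ 8.76.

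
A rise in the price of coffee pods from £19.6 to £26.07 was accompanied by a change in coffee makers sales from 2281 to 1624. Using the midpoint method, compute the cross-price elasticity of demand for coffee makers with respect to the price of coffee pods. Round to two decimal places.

-1.19

%ΔQ_x = (1624 − 2281)/[(2281+1624)/2] = -657/1952.5 ≈ -0.3365.
%ΔP_y = (26.07 − 19.6)/[(19.6+26.07)/2] ≈ 0.2833.
E_xy = -0.3365/0.2833 ≈ -1.19.
E_xy < 0, so coffee makers and coffee pods are complements.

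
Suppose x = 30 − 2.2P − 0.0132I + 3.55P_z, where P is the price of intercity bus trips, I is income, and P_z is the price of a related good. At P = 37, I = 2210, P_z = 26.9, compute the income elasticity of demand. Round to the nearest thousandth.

Substituting, x = 30 − 2.2(37) − 0.0132(2210) + 3.55(26.9) = 30 − 81.4 − 29.172 + 95.495 = 14.923.
∂x/∂I = −0.0132, so E_I = -0.0132·(2210/14.923) ≈ -1.955.
E_I < 0: inferior good.

-1.955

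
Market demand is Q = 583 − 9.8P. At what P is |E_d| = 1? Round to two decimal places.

29.74

For linear demand Q = a − bP, E = −bP/(a − bP). |E| = 1 ⇒ bP = a − bP ⇒ P = a/(2b).
P = 583/(2·9.8) ≈ 29.74.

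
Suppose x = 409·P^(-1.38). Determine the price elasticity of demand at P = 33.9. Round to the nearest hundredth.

For a Cobb–Douglas (constant-elasticity) form x = A·P^α·…, the elasticity with respect to P equals the exponent α at every point.
Here the exponent on P is -1.38, so the price elasticity of demand is -1.38.

-1.38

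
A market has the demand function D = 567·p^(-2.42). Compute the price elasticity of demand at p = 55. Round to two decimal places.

-2.42

For a Cobb–Douglas (constant-elasticity) form D = A·p^α·…, the elasticity with respect to p equals the exponent α at every point.
Here the exponent on p is -2.42, so the price elasticity of demand is -2.42.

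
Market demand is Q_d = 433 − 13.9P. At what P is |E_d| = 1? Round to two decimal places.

For linear demand Q_d = a − bP, E = −bP/(a − bP). |E| = 1 ⇒ bP = a − bP ⇒ P = a/(2b).
P = 433/(2·13.9) ≈ 15.58.

15.58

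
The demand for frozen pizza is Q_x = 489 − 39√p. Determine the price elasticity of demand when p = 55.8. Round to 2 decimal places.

At p = 55.8, Q_x = 197.6723.
dQ_x/dp = −39/(2√p) = −39/(2·7.4699).
Point elasticity E = (dQ_x/dp)·(p/Q_x) = -2.6105 × 55.8/197.6723 ≈ -0.74.
|E| < 1, so demand is inelastic at this price.

-0.74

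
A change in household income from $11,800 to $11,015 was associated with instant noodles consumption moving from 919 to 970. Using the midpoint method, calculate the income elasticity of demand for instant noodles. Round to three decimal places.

-0.785

%ΔQ = (970 − 919)/[(919+970)/2] = 51/944.5 ≈ 0.0540.
%ΔI = (11,015 − 11,800)/[(11,800+11,015)/2] = -785/11407.5 ≈ -0.0688.
E_I = %ΔQ/%ΔI ≈ -0.785.
E_I < 0: inferior good.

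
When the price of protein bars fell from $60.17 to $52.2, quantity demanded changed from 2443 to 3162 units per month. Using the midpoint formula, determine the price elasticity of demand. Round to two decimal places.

-1.81

%Δq = (3162 − 2443)/[(2443 + 3162)/2] = 719/2802.5 ≈ 0.2566.
%Δp = (52.2 − 60.17)/[(60.17 + 52.2)/2] = -7.97/56.185 ≈ -0.1419.
Arc elasticity E = %Δq/%Δp ≈ 0.2566/-0.1419 ≈ -1.81.
|E| > 1: demand is elastic over this range.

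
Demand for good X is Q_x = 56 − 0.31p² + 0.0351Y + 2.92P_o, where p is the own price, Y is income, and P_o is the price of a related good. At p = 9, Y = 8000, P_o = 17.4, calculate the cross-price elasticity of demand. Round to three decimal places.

0.140

Q_x = 56 − 0.31(9)² + 0.0351(8000) + 2.92(17.4) = 56 − 25.11 + 280.8 + 50.808 = 362.498.
∂Q_x/∂P_o = +2.92, so E_xy = 2.92·(17.4/362.498) ≈ 0.140.
E_xy > 0: the goods are substitutes.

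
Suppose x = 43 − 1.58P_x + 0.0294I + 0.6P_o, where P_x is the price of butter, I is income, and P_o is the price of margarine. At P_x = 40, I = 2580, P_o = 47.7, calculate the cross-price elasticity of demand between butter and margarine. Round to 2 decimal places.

0.34

First evaluate x: 43 − 1.58(40) + 0.0294(2580) + 0.6(47.7) = 43 − 63.2 + 75.852 + 28.62 = 84.272.
∂x/∂P_o = +0.6, so E_xy = 0.6·(47.7/84.272) ≈ 0.34.
E_xy > 0: the goods are substitutes.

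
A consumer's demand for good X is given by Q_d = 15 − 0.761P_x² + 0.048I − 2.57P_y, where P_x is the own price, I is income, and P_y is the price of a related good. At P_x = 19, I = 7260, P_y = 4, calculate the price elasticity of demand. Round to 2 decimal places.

Q_d = 15 − 0.761(19)² + 0.048(7260) − 2.57(4) = 15 − 274.721 + 348.48 − 10.28 = 78.479.
∂Q_d/∂P_x = −2·0.761·P_x = -28.918, so E_p = -28.918·(19/78.479) ≈ -7.00.
|E_p| > 1: demand is elastic.

-7.00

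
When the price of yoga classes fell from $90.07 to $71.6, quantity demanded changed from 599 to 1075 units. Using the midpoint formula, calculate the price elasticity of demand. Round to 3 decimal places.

-2.489

%ΔQ = (1075 − 599)/[(599 + 1075)/2] = 476/837 ≈ 0.5687.
%Δp = (71.6 − 90.07)/[(90.07 + 71.6)/2] = -18.47/80.835 ≈ -0.2285.
Arc elasticity E = %ΔQ/%Δp ≈ 0.5687/-0.2285 ≈ -2.489.
|E| > 1: demand is elastic over this range.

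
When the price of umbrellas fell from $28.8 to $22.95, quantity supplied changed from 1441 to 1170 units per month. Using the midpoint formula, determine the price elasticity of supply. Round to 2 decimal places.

%Δq = (1170 − 1441)/[(1441 + 1170)/2] = -271/1305.5 ≈ -0.2076.
%ΔP = (22.95 − 28.8)/[(28.8 + 22.95)/2] = -5.85/25.875 ≈ -0.2261.
Arc elasticity E = %Δq/%ΔP ≈ -0.2076/-0.2261 ≈ 0.92.
|E| < 1: supply is inelastic over this range.

0.92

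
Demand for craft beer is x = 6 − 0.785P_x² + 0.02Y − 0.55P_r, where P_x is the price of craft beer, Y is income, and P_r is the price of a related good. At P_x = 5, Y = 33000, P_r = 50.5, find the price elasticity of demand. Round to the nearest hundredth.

-0.06

Evaluating quantity at (P_x, Y, P_r) gives x = 6 − 0.785(5)² + 0.02(33000) − 0.55(50.5) = 6 − 19.625 + 660 − 27.775 = 618.6.
∂x/∂P_x = −2·0.785·P_x = -7.85, so E_p = -7.85·(5/618.6) ≈ -0.06.
|E_p| < 1: demand is inelastic.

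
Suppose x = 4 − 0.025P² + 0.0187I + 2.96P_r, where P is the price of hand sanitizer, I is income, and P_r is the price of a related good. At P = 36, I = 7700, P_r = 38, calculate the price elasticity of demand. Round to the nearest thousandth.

Substituting, x = 4 − 0.025(36)² + 0.0187(7700) + 2.96(38) = 4 − 32.4 + 143.99 + 112.48 = 228.07.
∂x/∂P = −2·0.025·P = -1.8, so E_p = -1.8·(36/228.07) ≈ -0.284.
|E_p| < 1: demand is inelastic.

-0.284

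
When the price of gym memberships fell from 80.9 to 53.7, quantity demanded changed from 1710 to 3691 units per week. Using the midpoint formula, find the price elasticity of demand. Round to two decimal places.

-1.82

%ΔQ = (3691 − 1710)/[(1710 + 3691)/2] = 1981/2700.5 ≈ 0.7336.
%ΔP = (53.7 − 80.9)/[(80.9 + 53.7)/2] = -27.2/67.3 ≈ -0.4042.
Arc elasticity E = %ΔQ/%ΔP ≈ 0.7336/-0.4042 ≈ -1.82.
|E| > 1: demand is elastic over this range.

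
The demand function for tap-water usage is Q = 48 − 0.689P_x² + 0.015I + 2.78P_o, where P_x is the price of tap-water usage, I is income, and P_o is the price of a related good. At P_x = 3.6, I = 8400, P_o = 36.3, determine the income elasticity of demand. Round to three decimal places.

0.474

Q = 48 − 0.689(3.6)² + 0.015(8400) + 2.78(36.3) = 48 − 8.9294 + 126 + 100.914 = 265.9846.
∂Q/∂I = +0.015, so E_I = 0.015·(8400/265.9846) ≈ 0.474.
E_I ∈ (0,1): normal good (necessity).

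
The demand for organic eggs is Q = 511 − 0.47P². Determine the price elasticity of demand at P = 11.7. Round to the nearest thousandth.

At P = 11.7, Q = 446.6617.
dQ/dP = −2·0.47·P = −10.998.
Point elasticity E = (dQ/dP)·(P/Q) = -10.998 × 11.7/446.6617 ≈ -0.288.
|E| < 1, so demand is inelastic at this price.

-0.288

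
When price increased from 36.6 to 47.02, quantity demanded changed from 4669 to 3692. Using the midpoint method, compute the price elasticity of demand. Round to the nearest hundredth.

-0.94

%Δq = (3692 − 4669)/[(4669 + 3692)/2] = -977/4180.5 ≈ -0.2337.
%ΔP = (47.02 − 36.6)/[(36.6 + 47.02)/2] = 10.42/41.81 ≈ 0.2492.
Arc elasticity E = %Δq/%ΔP ≈ -0.2337/0.2492 ≈ -0.94.
|E| < 1: demand is inelastic over this range.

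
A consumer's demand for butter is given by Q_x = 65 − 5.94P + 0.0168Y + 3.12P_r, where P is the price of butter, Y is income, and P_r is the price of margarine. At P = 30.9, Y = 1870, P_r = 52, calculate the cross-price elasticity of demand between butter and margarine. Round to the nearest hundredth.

2.16

At the given point, Q_x = 65 − 5.94(30.9) + 0.0168(1870) + 3.12(52) = 65 − 183.546 + 31.416 + 162.24 = 75.11.
∂Q_x/∂P_r = +3.12, so E_xy = 3.12·(52/75.11) ≈ 2.16.
E_xy > 0: the goods are substitutes.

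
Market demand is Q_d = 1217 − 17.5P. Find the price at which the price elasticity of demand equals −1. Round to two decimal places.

34.77

For linear demand Q_d = a − bP, E = −bP/(a − bP). |E| = 1 ⇒ bP = a − bP ⇒ P = a/(2b).
P = 1217/(2·17.5) ≈ 34.77.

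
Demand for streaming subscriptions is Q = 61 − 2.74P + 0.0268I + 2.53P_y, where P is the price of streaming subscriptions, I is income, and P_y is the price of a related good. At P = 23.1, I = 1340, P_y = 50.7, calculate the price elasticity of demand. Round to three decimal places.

-0.391

First evaluate Q: 61 − 2.74(23.1) + 0.0268(1340) + 2.53(50.7) = 61 − 63.294 + 35.912 + 128.271 = 161.889.
∂Q/∂P = −2.74, so E_p = (−2.74)·(23.1/161.889) ≈ -0.391.
|E_p| < 1: demand is inelastic.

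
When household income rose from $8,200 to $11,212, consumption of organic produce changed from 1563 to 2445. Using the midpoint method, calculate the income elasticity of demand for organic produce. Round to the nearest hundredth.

%ΔQ = (2445 − 1563)/[(1563+2445)/2] = 882/2004 ≈ 0.4401.
%ΔI = (11,212 − 8,200)/[(8,200+11,212)/2] = 3012/9706 ≈ 0.3103.
E_I = %ΔQ/%ΔI ≈ 1.42.
E_I > 1: normal good (luxury).

1.42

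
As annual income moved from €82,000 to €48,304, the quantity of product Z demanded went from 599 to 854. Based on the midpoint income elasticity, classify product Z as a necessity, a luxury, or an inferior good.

%ΔQ = (854 − 599)/[(599+854)/2] = 255/726.5 ≈ 0.3510.
%ΔI = (48,304 − 82,000)/[(82,000+48,304)/2] = -33696/65152 ≈ -0.5172.
E_I = %ΔQ/%ΔI ≈ -0.679.
E_I < 0: inferior good.

inferior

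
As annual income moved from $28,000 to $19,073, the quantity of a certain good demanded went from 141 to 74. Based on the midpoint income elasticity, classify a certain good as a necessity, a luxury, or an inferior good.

luxury

%ΔQ = (74 − 141)/[(141+74)/2] = -67/107.5 ≈ -0.6233.
%ΔI = (19,073 − 28,000)/[(28,000+19,073)/2] = -8927/23536.5 ≈ -0.3793.
E_I = %ΔQ/%ΔI ≈ 1.643.
E_I > 1: normal good (luxury).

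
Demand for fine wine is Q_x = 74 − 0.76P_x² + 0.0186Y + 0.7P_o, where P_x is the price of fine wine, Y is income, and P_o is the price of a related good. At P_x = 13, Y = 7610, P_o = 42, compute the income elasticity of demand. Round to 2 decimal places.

Substituting, Q_x = 74 − 0.76(13)² + 0.0186(7610) + 0.7(42) = 74 − 128.44 + 141.546 + 29.4 = 116.506.
∂Q_x/∂Y = +0.0186, so E_I = 0.0186·(7610/116.506) ≈ 1.21.
E_I > 1: normal good (luxury).

1.21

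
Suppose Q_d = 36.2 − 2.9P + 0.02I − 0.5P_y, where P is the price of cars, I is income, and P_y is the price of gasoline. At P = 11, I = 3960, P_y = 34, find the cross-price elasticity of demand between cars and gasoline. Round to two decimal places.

-0.26

Evaluating quantity at (P, I, P_y) gives Q_d = 36.2 − 2.9(11) + 0.02(3960) − 0.5(34) = 36.2 − 31.9 + 79.2 − 17 = 66.5.
∂Q_d/∂P_y = −0.5, so E_xy = -0.5·(34/66.5) ≈ -0.26.
E_xy < 0: the goods are complements.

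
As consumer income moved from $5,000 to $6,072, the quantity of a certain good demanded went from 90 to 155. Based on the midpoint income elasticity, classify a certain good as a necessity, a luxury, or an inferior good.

%ΔQ = (155 − 90)/[(90+155)/2] = 65/122.5 ≈ 0.5306.
%ΔI = (6,072 − 5,000)/[(5,000+6,072)/2] = 1072/5536 ≈ 0.1936.
E_I = %ΔQ/%ΔI ≈ 2.740.
E_I > 1: normal good (luxury).

luxury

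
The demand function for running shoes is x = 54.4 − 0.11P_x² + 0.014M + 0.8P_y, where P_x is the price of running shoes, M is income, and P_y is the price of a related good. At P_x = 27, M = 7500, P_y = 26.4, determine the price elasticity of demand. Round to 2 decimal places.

-1.60

First evaluate x: 54.4 − 0.11(27)² + 0.014(7500) + 0.8(26.4) = 54.4 − 80.19 + 105 + 21.12 = 100.33.
∂x/∂P_x = −2·0.11·P_x = -5.94, so E_p = -5.94·(27/100.33) ≈ -1.60.
|E_p| > 1: demand is elastic.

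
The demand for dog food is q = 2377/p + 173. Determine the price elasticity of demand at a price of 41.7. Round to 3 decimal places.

-0.248

At p = 41.7, q = 230.0024.
dq/dp = −2377/p² = −1.367.
Point elasticity E = (dq/dp)·(p/q) = -1.367 × 41.7/230.0024 ≈ -0.248.
|E| < 1, so demand is inelastic at this price.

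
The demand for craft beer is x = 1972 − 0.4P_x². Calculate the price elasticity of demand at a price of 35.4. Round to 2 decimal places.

-0.68

At P_x = 35.4, x = 1470.736.
dx/dP_x = −2·0.4·P_x = −28.32.
Point elasticity E = (dx/dP_x)·(P_x/x) = -28.32 × 35.4/1470.736 ≈ -0.68.
|E| < 1, so demand is inelastic at this price.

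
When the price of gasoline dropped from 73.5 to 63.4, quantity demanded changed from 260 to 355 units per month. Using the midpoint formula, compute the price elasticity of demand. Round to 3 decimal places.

%Δq = (355 − 260)/[(260 + 355)/2] = 95/307.5 ≈ 0.3089.
%Δp = (63.4 − 73.5)/[(73.5 + 63.4)/2] = -10.1/68.45 ≈ -0.1476.
Arc elasticity E = %Δq/%Δp ≈ 0.3089/-0.1476 ≈ -2.094.
|E| > 1: demand is elastic over this range.

-2.094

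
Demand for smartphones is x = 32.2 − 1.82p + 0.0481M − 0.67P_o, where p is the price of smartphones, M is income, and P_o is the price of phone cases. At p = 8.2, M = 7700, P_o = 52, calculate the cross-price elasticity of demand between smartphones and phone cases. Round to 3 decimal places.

First evaluate x: 32.2 − 1.82(8.2) + 0.0481(7700) − 0.67(52) = 32.2 − 14.924 + 370.37 − 34.84 = 352.806.
∂x/∂P_o = −0.67, so E_xy = -0.67·(52/352.806) ≈ -0.099.
E_xy < 0: the goods are complements.

-0.099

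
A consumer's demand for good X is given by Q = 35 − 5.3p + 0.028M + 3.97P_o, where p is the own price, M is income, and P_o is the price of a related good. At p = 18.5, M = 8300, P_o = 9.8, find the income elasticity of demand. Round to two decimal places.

1.12

At the given point, Q = 35 − 5.3(18.5) + 0.028(8300) + 3.97(9.8) = 35 − 98.05 + 232.4 + 38.906 = 208.256.
∂Q/∂M = +0.028, so E_I = 0.028·(8300/208.256) ≈ 1.12.
E_I > 1: normal good (luxury).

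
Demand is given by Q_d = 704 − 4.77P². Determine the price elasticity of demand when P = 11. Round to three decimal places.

-9.101

At P = 11, Q_d = 126.83.
dQ_d/dP = −2·4.77·P = −104.94.
Point elasticity E = (dQ_d/dP)·(P/Q_d) = -104.94 × 11/126.83 ≈ -9.101.
|E| > 1, so demand is elastic at this price.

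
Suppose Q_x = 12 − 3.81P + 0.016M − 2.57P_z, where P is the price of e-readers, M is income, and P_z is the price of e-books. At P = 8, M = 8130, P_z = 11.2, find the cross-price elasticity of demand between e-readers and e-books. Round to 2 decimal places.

First evaluate Q_x: 12 − 3.81(8) + 0.016(8130) − 2.57(11.2) = 12 − 30.48 + 130.08 − 28.784 = 82.816.
∂Q_x/∂P_z = −2.57, so E_xy = -2.57·(11.2/82.816) ≈ -0.35.
E_xy < 0: the goods are complements.

-0.35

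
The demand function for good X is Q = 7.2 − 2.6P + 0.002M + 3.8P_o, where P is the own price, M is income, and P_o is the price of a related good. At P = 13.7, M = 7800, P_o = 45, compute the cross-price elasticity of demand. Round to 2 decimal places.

1.08

At the given point, Q = 7.2 − 2.6(13.7) + 0.002(7800) + 3.8(45) = 7.2 − 35.62 + 15.6 + 171 = 158.18.
∂Q/∂P_o = +3.8, so E_xy = 3.8·(45/158.18) ≈ 1.08.
E_xy > 0: the goods are substitutes.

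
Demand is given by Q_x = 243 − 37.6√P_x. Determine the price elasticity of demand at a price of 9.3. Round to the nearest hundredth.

At P_x = 9.3, Q_x = 128.3354.
dQ_x/dP_x = −37.6/(2√P_x) = −37.6/(2·3.0496).
Point elasticity E = (dQ_x/dP_x)·(P_x/Q_x) = -6.1648 × 9.3/128.3354 ≈ -0.45.
|E| < 1, so demand is inelastic at this price.

-0.45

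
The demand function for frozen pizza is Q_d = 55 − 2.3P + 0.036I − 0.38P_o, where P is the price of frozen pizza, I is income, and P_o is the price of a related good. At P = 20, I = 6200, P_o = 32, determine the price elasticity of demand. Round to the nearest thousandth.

-0.209

Q_d = 55 − 2.3(20) + 0.036(6200) − 0.38(32) = 55 − 46 + 223.2 − 12.16 = 220.04.
∂Q_d/∂P = −2.3, so E_p = (−2.3)·(20/220.04) ≈ -0.209.
|E_p| < 1: demand is inelastic.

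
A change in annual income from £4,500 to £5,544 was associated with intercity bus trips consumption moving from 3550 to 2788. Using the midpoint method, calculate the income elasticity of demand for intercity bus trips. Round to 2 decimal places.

%ΔQ = (2788 − 3550)/[(3550+2788)/2] = -762/3169 ≈ -0.2405.
%ΔM = (5,544 − 4,500)/[(4,500+5,544)/2] = 1044/5022 ≈ 0.2079.
E_I = %ΔQ/%ΔM ≈ -1.16.
E_I < 0: inferior good.

-1.16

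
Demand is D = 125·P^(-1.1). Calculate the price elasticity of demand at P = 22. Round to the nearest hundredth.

-1.10

For a Cobb–Douglas (constant-elasticity) form D = A·P^α·…, the elasticity with respect to P equals the exponent α at every point.
Here the exponent on P is -1.1, so the price elasticity of demand is -1.10.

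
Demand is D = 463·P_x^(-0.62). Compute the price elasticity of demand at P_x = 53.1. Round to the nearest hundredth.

For a Cobb–Douglas (constant-elasticity) form D = A·P_x^α·…, the elasticity with respect to P_x equals the exponent α at every point.
Here the exponent on P_x is -0.62, so the price elasticity of demand is -0.62.

-0.62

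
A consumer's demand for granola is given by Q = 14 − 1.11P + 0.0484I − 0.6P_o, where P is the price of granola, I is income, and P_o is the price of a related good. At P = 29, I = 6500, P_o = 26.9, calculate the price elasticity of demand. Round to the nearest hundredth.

Evaluating quantity at (P, I, P_o) gives Q = 14 − 1.11(29) + 0.0484(6500) − 0.6(26.9) = 14 − 32.19 + 314.6 − 16.14 = 280.27.
∂Q/∂P = −1.11, so E_p = (−1.11)·(29/280.27) ≈ -0.11.
|E_p| < 1: demand is inelastic.

-0.11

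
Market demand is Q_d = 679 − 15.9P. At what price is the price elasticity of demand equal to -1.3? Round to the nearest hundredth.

24.14

Set −bP/(a − bP) = −1.3 ⇒ bP = 1.3(a − bP) ⇒ bP(1+1.3) = 1.3·a.
P = 1.3·679/(15.9·2.3) ≈ 24.14.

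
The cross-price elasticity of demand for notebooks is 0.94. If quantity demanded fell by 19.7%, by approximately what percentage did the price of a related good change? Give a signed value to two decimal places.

-20.96

%ΔQ ≈ E × %ΔP_y ⇒ %ΔP_y = %ΔQ / E = (-19.7%)/(0.94) ≈ -20.96%.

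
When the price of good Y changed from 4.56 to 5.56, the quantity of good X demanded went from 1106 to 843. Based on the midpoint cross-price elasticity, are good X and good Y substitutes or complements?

complements

%ΔQ_x = (843 − 1106)/[(1106+843)/2] = -263/974.5 ≈ -0.2699.
%ΔP_y = (5.56 − 4.56)/[(4.56+5.56)/2] ≈ 0.1976.
E_xy = -0.2699/0.1976 ≈ -1.366.
E_xy < 0, so the goods are complements.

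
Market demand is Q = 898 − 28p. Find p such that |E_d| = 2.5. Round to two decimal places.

Set −bp/(a − bp) = −2.5 ⇒ bp = 2.5(a − bp) ⇒ bp(1+2.5) = 2.5·a.
p = 2.5·898/(28·3.5) ≈ 22.91.

22.91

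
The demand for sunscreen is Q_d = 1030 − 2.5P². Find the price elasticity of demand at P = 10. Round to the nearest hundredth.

-0.64

At P = 10, Q_d = 780.
dQ_d/dP = −2·2.5·P = −50.
Point elasticity E = (dQ_d/dP)·(P/Q_d) = -50 × 10/780 ≈ -0.64.
|E| < 1, so demand is inelastic at this price.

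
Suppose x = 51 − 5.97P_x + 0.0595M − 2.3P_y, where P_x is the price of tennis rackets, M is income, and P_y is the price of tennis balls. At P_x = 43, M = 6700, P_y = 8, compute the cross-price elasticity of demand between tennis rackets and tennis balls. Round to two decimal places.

-0.11

At the given point, x = 51 − 5.97(43) + 0.0595(6700) − 2.3(8) = 51 − 256.71 + 398.65 − 18.4 = 174.54.
∂x/∂P_y = −2.3, so E_xy = -2.3·(8/174.54) ≈ -0.11.
E_xy < 0: the goods are complements.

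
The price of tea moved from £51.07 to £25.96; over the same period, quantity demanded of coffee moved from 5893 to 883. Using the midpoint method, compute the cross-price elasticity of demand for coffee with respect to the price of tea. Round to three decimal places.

%ΔQ_x = (883 − 5893)/[(5893+883)/2] = -5010/3388 ≈ -1.4787.
%ΔP_y = (25.96 − 51.07)/[(51.07+25.96)/2] ≈ -0.6520.
E_xy = -1.4787/-0.6520 ≈ 2.268.
E_xy > 0, so coffee and tea are substitutes.

2.268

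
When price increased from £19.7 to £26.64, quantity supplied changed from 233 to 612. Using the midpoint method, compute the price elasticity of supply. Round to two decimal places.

%ΔQ = (612 − 233)/[(233 + 612)/2] = 379/422.5 ≈ 0.8970.
%Δp = (26.64 − 19.7)/[(19.7 + 26.64)/2] = 6.94/23.17 ≈ 0.2995.
Arc elasticity E = %ΔQ/%Δp ≈ 0.8970/0.2995 ≈ 2.99.
|E| > 1: supply is elastic over this range.

2.99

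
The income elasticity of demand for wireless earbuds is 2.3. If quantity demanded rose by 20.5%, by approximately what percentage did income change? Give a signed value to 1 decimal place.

%ΔQ ≈ E × %ΔI ⇒ %ΔI = %ΔQ / E = (20.5%)/(2.3) ≈ 8.9%.

8.9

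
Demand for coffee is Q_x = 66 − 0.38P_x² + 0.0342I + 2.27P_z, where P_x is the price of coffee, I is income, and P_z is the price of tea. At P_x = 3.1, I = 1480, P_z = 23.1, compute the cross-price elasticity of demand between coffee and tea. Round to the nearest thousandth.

0.317

Q_x = 66 − 0.38(3.1)² + 0.0342(1480) + 2.27(23.1) = 66 − 3.6518 + 50.616 + 52.437 = 165.4012.
∂Q_x/∂P_z = +2.27, so E_xy = 2.27·(23.1/165.4012) ≈ 0.317.
E_xy > 0: the goods are substitutes.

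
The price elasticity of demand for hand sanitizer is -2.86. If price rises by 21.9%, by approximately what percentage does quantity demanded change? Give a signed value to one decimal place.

%ΔQ ≈ E × %ΔP = (-2.86) × (21.9%) ≈ -62.6%.

-62.6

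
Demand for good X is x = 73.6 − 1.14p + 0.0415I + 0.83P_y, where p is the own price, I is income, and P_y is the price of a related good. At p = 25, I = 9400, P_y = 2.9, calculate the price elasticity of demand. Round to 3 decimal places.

x = 73.6 − 1.14(25) + 0.0415(9400) + 0.83(2.9) = 73.6 − 28.5 + 390.1 + 2.407 = 437.607.
∂x/∂p = −1.14, so E_p = (−1.14)·(25/437.607) ≈ -0.065.
|E_p| < 1: demand is inelastic.

-0.065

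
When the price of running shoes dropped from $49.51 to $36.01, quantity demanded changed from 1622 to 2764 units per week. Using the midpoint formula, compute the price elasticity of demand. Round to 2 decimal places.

%Δq = (2764 − 1622)/[(1622 + 2764)/2] = 1142/2193 ≈ 0.5207.
%Δp = (36.01 − 49.51)/[(49.51 + 36.01)/2] = -13.5/42.76 ≈ -0.3157.
Arc elasticity E = %Δq/%Δp ≈ 0.5207/-0.3157 ≈ -1.65.
|E| > 1: demand is elastic over this range.

-1.65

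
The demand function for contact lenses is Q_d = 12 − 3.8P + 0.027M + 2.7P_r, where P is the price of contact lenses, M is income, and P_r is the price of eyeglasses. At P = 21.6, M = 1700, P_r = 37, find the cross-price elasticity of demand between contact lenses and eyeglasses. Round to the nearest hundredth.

1.32

Substituting, Q_d = 12 − 3.8(21.6) + 0.027(1700) + 2.7(37) = 12 − 82.08 + 45.9 + 99.9 = 75.72.
∂Q_d/∂P_r = +2.7, so E_xy = 2.7·(37/75.72) ≈ 1.32.
E_xy > 0: the goods are substitutes.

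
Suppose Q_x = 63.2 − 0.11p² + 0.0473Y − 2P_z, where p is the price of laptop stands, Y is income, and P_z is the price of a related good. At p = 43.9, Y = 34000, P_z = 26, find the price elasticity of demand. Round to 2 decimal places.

-0.30

Q_x = 63.2 − 0.11(43.9)² + 0.0473(34000) − 2(26) = 63.2 − 211.9931 + 1608.2 − 52 = 1407.4069.
∂Q_x/∂p = −2·0.11·p = -9.658, so E_p = -9.658·(43.9/1407.4069) ≈ -0.30.
|E_p| < 1: demand is inelastic.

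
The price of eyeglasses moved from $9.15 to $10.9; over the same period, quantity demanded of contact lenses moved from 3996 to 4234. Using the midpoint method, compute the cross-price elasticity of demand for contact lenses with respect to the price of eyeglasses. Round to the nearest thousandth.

0.331

%ΔQ_x = (4234 − 3996)/[(3996+4234)/2] = 238/4115 ≈ 0.0578.
%ΔP_y = (10.9 − 9.15)/[(9.15+10.9)/2] ≈ 0.1746.
E_xy = 0.0578/0.1746 ≈ 0.331.
E_xy > 0, so contact lenses and eyeglasses are substitutes.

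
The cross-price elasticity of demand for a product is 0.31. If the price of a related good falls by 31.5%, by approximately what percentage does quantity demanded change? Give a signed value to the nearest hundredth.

-9.77

%ΔQ ≈ E × %ΔP_y = (0.31) × (-31.5%) ≈ -9.77%.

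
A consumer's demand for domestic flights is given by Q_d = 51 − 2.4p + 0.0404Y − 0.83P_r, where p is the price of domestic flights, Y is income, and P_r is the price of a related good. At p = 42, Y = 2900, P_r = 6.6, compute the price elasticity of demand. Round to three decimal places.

-1.629

At the given point, Q_d = 51 − 2.4(42) + 0.0404(2900) − 0.83(6.6) = 51 − 100.8 + 117.16 − 5.478 = 61.882.
∂Q_d/∂p = −2.4, so E_p = (−2.4)·(42/61.882) ≈ -1.629.
|E_p| > 1: demand is elastic.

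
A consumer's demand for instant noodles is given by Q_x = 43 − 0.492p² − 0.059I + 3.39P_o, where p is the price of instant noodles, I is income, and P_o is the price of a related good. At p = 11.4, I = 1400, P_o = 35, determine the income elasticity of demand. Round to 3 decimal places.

Q_x = 43 − 0.492(11.4)² − 0.059(1400) + 3.39(35) = 43 − 63.9403 − 82.6 + 118.65 = 15.1097.
∂Q_x/∂I = −0.059, so E_I = -0.059·(1400/15.1097) ≈ -5.467.
E_I < 0: inferior good.

-5.467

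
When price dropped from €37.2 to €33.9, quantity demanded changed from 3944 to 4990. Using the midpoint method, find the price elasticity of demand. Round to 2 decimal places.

-2.52

%Δq = (4990 − 3944)/[(3944 + 4990)/2] = 1046/4467 ≈ 0.2342.
%ΔP = (33.9 − 37.2)/[(37.2 + 33.9)/2] = -3.3/35.55 ≈ -0.0928.
Arc elasticity E = %Δq/%ΔP ≈ 0.2342/-0.0928 ≈ -2.52.
|E| > 1: demand is elastic over this range.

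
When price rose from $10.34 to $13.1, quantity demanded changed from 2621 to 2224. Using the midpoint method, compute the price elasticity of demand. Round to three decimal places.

%Δq = (2224 − 2621)/[(2621 + 2224)/2] = -397/2422.5 ≈ -0.1639.
%ΔP = (13.1 − 10.34)/[(10.34 + 13.1)/2] = 2.76/11.72 ≈ 0.2355.
Arc elasticity E = %Δq/%ΔP ≈ -0.1639/0.2355 ≈ -0.696.
|E| < 1: demand is inelastic over this range.

-0.696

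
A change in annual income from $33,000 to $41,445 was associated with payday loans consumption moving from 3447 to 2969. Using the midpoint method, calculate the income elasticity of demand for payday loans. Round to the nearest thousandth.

-0.657

%ΔQ = (2969 − 3447)/[(3447+2969)/2] = -478/3208 ≈ -0.1490.
%ΔM = (41,445 − 33,000)/[(33,000+41,445)/2] = 8445/37222.5 ≈ 0.2269.
E_I = %ΔQ/%ΔM ≈ -0.657.
E_I < 0: inferior good.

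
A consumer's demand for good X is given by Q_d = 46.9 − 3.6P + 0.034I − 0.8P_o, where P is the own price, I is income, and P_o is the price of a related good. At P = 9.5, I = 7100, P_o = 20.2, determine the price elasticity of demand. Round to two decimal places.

-0.14

First evaluate Q_d: 46.9 − 3.6(9.5) + 0.034(7100) − 0.8(20.2) = 46.9 − 34.2 + 241.4 − 16.16 = 237.94.
∂Q_d/∂P = −3.6, so E_p = (−3.6)·(9.5/237.94) ≈ -0.14.
|E_p| < 1: demand is inelastic.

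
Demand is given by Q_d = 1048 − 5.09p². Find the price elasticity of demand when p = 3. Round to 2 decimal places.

At p = 3, Q_d = 1002.19.
dQ_d/dp = −2·5.09·p = −30.54.
Point elasticity E = (dQ_d/dp)·(p/Q_d) = -30.54 × 3/1002.19 ≈ -0.09.
|E| < 1, so demand is inelastic at this price.

-0.09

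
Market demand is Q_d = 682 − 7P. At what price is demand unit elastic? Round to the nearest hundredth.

48.71

For linear demand Q_d = a − bP, E = −bP/(a − bP). |E| = 1 ⇒ bP = a − bP ⇒ P = a/(2b).
P = 682/(2·7) ≈ 48.71.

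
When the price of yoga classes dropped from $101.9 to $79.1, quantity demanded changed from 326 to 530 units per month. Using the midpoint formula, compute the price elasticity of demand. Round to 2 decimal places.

-1.89

%ΔQ = (530 − 326)/[(326 + 530)/2] = 204/428 ≈ 0.4766.
%Δp = (79.1 − 101.9)/[(101.9 + 79.1)/2] = -22.8/90.5 ≈ -0.2519.
Arc elasticity E = %ΔQ/%Δp ≈ 0.4766/-0.2519 ≈ -1.89.
|E| > 1: demand is elastic over this range.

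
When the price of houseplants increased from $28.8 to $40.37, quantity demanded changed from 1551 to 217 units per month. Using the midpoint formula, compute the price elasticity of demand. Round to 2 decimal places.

%ΔQ = (217 − 1551)/[(1551 + 217)/2] = -1334/884 ≈ -1.5090.
%Δp = (40.37 − 28.8)/[(28.8 + 40.37)/2] = 11.57/34.585 ≈ 0.3345.
Arc elasticity E = %ΔQ/%Δp ≈ -1.5090/0.3345 ≈ -4.51.
|E| > 1: demand is elastic over this range.

-4.51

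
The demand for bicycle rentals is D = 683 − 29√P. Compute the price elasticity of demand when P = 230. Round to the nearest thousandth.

At P = 230, D = 243.1932.
dD/dP = −29/(2√P) = −29/(2·15.1658).
Point elasticity E = (dD/dP)·(P/D) = -0.9561 × 230/243.1932 ≈ -0.904.
|E| < 1, so demand is inelastic at this price.

-0.904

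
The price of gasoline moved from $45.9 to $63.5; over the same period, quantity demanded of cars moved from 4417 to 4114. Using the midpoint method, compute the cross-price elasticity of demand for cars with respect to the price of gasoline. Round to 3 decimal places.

-0.221

%ΔQ_x = (4114 − 4417)/[(4417+4114)/2] = -303/4265.5 ≈ -0.0710.
%ΔP_y = (63.5 − 45.9)/[(45.9+63.5)/2] ≈ 0.3218.
E_xy = -0.0710/0.3218 ≈ -0.221.
E_xy < 0, so cars and gasoline are complements.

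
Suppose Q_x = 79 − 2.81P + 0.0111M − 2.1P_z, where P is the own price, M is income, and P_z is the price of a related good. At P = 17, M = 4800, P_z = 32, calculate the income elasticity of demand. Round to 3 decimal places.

Q_x = 79 − 2.81(17) + 0.0111(4800) − 2.1(32) = 79 − 47.77 + 53.28 − 67.2 = 17.31.
∂Q_x/∂M = +0.0111, so E_I = 0.0111·(4800/17.31) ≈ 3.078.
E_I > 1: normal good (luxury).

3.078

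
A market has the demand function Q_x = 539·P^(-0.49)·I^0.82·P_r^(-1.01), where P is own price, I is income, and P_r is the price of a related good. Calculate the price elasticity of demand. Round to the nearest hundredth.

-0.49

For a Cobb–Douglas (constant-elasticity) form Q_x = A·P^α·…, the elasticity with respect to P equals the exponent α at every point.
Here the exponent on P is -0.49, so the price elasticity of demand is -0.49.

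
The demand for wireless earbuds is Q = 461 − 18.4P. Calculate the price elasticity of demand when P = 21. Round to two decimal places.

At P = 21, Q = 74.6.
dQ/dP = −18.4.
Point elasticity E = (dQ/dP)·(P/Q) = -18.4 × 21/74.6 ≈ -5.18.
|E| > 1, so demand is elastic at this price.

-5.18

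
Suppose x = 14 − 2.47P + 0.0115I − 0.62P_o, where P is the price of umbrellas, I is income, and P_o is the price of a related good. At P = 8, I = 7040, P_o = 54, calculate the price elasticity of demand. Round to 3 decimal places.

x = 14 − 2.47(8) + 0.0115(7040) − 0.62(54) = 14 − 19.76 + 80.96 − 33.48 = 41.72.
∂x/∂P = −2.47, so E_p = (−2.47)·(8/41.72) ≈ -0.474.
|E_p| < 1: demand is inelastic.

-0.474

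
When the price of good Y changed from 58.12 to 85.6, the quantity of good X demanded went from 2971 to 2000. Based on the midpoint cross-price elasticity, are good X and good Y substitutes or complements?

complements

%ΔQ_x = (2000 − 2971)/[(2971+2000)/2] = -971/2485.5 ≈ -0.3907.
%ΔP_y = (85.6 − 58.12)/[(58.12+85.6)/2] ≈ 0.3824.
E_xy = -0.3907/0.3824 ≈ -1.022.
E_xy < 0, so the goods are complements.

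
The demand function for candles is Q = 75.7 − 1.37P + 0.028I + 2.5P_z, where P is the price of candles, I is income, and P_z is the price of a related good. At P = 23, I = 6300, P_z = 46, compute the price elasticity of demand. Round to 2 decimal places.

At the given point, Q = 75.7 − 1.37(23) + 0.028(6300) + 2.5(46) = 75.7 − 31.51 + 176.4 + 115 = 335.59.
∂Q/∂P = −1.37, so E_p = (−1.37)·(23/335.59) ≈ -0.09.
|E_p| < 1: demand is inelastic.

-0.09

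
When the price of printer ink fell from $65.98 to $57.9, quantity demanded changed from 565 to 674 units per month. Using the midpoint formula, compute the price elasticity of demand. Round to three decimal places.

-1.349

%Δq = (674 − 565)/[(565 + 674)/2] = 109/619.5 ≈ 0.1759.
%Δp = (57.9 − 65.98)/[(65.98 + 57.9)/2] = -8.08/61.94 ≈ -0.1304.
Arc elasticity E = %Δq/%Δp ≈ 0.1759/-0.1304 ≈ -1.349.
|E| > 1: demand is elastic over this range.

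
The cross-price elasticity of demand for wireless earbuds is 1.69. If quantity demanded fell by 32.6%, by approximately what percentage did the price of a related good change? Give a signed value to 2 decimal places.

-19.29

%ΔQ ≈ E × %ΔP_y ⇒ %ΔP_y = %ΔQ / E = (-32.6%)/(1.69) ≈ -19.29%.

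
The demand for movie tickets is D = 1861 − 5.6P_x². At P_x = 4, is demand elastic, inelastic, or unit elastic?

At P_x = 4, D = 1771.4.
dD/dP_x = −2·5.6·P_x = −44.8.
Point elasticity E = (dD/dP_x)·(P_x/D) = -44.8 × 4/1771.4 ≈ -0.101.
|E| ≈ 0.101 < 1, so demand is inelastic.

inelastic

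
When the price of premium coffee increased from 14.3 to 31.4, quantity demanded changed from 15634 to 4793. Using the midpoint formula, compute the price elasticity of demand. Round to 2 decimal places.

%ΔQ = (4793 − 15634)/[(15634 + 4793)/2] = -10841/10213.5 ≈ -1.0614.
%Δp = (31.4 − 14.3)/[(14.3 + 31.4)/2] = 17.1/22.85 ≈ 0.7484.
Arc elasticity E = %ΔQ/%Δp ≈ -1.0614/0.7484 ≈ -1.42.
|E| > 1: demand is elastic over this range.

-1.42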